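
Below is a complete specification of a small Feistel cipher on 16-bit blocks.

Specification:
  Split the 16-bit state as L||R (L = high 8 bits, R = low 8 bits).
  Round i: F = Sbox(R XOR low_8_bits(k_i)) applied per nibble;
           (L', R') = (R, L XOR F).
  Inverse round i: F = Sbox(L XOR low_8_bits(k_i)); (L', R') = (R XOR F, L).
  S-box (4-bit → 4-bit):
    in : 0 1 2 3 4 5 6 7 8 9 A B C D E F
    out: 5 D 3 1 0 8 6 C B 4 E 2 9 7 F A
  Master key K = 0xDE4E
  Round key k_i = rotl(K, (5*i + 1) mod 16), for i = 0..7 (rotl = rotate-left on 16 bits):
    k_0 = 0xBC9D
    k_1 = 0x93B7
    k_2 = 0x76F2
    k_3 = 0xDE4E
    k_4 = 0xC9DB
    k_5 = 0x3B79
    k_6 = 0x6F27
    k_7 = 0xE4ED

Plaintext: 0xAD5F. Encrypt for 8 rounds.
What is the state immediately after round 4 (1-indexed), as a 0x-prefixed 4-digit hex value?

0xEA0B

s_0 = plaintext = 0xAD5F
s_1 = Round(s_0, k_0) = 0x5F3E
s_2 = Round(s_1, k_1) = 0x3EEB
s_3 = Round(s_2, k_2) = 0xEBEA
s_4 = Round(s_3, k_3) = 0xEA0B
s_5 = Round(s_4, k_4) = 0x0B9F
s_6 = Round(s_5, k_5) = 0x9FFD
s_7 = Round(s_6, k_6) = 0xFDE1
s_8 = Round(s_7, k_7) = 0xE1A4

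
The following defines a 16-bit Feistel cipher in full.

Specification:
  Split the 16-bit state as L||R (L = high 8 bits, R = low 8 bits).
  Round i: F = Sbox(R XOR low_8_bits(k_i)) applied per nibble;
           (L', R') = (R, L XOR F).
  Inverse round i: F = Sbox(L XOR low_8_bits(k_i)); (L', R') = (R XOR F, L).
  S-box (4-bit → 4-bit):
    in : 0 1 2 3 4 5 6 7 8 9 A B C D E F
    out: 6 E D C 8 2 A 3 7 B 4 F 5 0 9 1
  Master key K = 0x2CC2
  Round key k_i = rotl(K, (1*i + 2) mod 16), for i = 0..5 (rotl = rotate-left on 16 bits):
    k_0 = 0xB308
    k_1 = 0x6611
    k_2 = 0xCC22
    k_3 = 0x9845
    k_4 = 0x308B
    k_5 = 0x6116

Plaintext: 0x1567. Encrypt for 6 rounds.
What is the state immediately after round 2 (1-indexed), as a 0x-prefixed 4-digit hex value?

s_0 = plaintext = 0x1567
s_1 = Round(s_0, k_0) = 0x67B4
s_2 = Round(s_1, k_1) = 0xB425
s_3 = Round(s_2, k_2) = 0x25D7
s_4 = Round(s_3, k_3) = 0xD798
s_5 = Round(s_4, k_4) = 0x983B
s_6 = Round(s_5, k_5) = 0x3B48

0xB425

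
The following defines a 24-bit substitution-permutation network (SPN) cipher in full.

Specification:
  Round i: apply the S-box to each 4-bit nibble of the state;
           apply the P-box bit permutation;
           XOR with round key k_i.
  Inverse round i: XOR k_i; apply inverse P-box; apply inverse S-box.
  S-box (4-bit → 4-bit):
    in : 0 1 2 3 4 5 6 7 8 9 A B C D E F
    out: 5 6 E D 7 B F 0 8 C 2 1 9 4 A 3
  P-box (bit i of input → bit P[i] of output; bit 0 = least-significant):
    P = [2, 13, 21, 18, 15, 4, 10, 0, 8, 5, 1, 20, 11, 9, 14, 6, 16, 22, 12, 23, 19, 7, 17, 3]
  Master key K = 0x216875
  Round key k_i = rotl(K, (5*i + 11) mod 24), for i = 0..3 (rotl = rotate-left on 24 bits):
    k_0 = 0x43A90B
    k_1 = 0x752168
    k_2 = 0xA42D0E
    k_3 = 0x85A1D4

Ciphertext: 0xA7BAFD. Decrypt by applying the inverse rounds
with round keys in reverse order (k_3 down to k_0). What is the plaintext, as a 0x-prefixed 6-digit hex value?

s_0 = ciphertext = 0xA7BAFD
s_1 = InvRound(s_0, k_3) = 0x9DFF8D
s_2 = InvRound(s_1, k_2) = 0xF019CD
s_3 = InvRound(s_2, k_1) = 0xA3BA85
s_4 = InvRound(s_3, k_0) = 0xE2A070

0xE2A070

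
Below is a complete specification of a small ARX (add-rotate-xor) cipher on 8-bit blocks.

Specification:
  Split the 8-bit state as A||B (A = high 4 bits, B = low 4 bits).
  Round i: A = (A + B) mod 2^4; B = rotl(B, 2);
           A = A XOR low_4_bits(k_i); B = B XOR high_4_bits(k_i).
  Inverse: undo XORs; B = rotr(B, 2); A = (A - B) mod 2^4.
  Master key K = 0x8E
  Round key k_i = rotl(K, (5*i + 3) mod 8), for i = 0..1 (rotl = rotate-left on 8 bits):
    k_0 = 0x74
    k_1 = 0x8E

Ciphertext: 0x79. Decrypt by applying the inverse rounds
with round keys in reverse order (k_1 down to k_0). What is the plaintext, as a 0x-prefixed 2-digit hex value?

0x5C

s_0 = ciphertext = 0x79
s_1 = InvRound(s_0, k_1) = 0x54
s_2 = InvRound(s_1, k_0) = 0x5C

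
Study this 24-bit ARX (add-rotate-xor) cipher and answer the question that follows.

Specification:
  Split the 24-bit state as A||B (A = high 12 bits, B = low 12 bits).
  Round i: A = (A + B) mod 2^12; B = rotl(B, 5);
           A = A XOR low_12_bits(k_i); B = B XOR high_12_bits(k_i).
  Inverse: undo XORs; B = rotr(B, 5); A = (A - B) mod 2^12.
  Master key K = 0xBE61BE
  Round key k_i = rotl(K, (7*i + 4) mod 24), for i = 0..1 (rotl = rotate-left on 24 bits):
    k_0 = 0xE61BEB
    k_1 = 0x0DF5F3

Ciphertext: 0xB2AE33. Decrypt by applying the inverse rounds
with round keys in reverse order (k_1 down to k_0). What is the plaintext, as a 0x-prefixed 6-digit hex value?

0x849B40

s_0 = ciphertext = 0xB2AE33
s_1 = InvRound(s_0, k_1) = 0x862677
s_2 = InvRound(s_1, k_0) = 0x849B40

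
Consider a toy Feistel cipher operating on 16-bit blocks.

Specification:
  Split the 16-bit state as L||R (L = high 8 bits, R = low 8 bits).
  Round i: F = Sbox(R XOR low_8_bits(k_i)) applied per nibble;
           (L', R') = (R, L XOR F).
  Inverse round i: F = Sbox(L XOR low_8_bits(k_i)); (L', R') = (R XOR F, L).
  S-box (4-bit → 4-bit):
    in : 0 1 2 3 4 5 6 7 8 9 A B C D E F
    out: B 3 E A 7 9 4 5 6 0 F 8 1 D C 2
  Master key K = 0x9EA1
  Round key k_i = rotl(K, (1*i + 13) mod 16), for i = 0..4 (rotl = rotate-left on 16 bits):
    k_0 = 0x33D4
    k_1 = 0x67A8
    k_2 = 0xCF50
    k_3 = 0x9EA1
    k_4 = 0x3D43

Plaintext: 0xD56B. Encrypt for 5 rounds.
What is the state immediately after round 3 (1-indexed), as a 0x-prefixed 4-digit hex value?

s_0 = plaintext = 0xD56B
s_1 = Round(s_0, k_0) = 0x6B57
s_2 = Round(s_1, k_1) = 0x5749
s_3 = Round(s_2, k_2) = 0x4967
s_4 = Round(s_3, k_3) = 0x675D
s_5 = Round(s_4, k_4) = 0x5D5B

0x4967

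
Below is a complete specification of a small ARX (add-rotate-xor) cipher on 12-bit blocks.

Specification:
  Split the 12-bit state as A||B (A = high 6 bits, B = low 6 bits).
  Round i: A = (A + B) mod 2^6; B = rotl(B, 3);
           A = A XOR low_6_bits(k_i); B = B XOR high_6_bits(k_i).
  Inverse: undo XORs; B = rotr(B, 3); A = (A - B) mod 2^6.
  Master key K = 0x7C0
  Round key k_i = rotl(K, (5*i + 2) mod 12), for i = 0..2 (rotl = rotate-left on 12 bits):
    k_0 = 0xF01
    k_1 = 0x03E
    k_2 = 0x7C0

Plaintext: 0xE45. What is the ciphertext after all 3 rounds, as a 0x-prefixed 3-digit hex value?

s_0 = plaintext = 0xE45
s_1 = Round(s_0, k_0) = 0xFD4
s_2 = Round(s_1, k_1) = 0xB62
s_3 = Round(s_2, k_2) = 0x3CB

0x3CB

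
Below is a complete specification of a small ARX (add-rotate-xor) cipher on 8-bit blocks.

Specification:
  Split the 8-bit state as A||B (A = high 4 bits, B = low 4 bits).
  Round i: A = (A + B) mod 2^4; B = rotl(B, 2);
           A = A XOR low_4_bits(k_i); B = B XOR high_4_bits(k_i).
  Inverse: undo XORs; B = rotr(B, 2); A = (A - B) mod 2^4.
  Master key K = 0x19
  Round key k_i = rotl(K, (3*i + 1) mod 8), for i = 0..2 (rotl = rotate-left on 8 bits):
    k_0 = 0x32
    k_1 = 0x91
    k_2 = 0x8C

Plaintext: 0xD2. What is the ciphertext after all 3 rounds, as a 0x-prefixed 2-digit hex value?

s_0 = plaintext = 0xD2
s_1 = Round(s_0, k_0) = 0xDB
s_2 = Round(s_1, k_1) = 0x97
s_3 = Round(s_2, k_2) = 0xC5

0xC5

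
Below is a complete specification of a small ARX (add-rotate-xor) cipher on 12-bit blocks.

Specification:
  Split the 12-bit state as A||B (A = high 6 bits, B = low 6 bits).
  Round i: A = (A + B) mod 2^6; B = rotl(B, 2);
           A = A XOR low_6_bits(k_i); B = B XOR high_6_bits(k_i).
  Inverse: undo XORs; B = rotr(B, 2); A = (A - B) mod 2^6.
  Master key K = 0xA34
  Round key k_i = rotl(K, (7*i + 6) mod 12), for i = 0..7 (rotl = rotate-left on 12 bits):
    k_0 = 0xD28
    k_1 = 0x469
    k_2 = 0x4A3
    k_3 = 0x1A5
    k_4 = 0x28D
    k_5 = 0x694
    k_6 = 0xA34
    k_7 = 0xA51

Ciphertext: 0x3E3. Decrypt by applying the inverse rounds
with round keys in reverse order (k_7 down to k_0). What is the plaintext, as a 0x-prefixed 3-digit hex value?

0x46B

s_0 = ciphertext = 0x3E3
s_1 = InvRound(s_0, k_7) = 0xF22
s_2 = InvRound(s_1, k_6) = 0x9A2
s_3 = InvRound(s_2, k_5) = 0x90E
s_4 = InvRound(s_3, k_4) = 0xA01
s_5 = InvRound(s_4, k_3) = 0x731
s_6 = InvRound(s_5, k_2) = 0x1F8
s_7 = InvRound(s_6, k_1) = 0x51A
s_8 = InvRound(s_7, k_0) = 0x46B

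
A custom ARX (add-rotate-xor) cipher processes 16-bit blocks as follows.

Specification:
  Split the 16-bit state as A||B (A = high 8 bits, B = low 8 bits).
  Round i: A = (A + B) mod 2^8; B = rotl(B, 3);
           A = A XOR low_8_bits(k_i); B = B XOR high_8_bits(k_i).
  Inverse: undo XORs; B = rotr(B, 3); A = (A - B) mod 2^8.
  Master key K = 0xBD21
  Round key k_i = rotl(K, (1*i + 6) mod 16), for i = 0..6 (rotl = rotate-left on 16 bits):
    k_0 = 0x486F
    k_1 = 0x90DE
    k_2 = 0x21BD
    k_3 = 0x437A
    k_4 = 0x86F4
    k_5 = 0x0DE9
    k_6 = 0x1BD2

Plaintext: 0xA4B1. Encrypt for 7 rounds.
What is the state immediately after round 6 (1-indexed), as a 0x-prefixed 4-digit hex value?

s_0 = plaintext = 0xA4B1
s_1 = Round(s_0, k_0) = 0x3AC5
s_2 = Round(s_1, k_1) = 0x21BE
s_3 = Round(s_2, k_2) = 0x62D4
s_4 = Round(s_3, k_3) = 0x4CE5
s_5 = Round(s_4, k_4) = 0xC5A9
s_6 = Round(s_5, k_5) = 0x8740
s_7 = Round(s_6, k_6) = 0x1519

0x8740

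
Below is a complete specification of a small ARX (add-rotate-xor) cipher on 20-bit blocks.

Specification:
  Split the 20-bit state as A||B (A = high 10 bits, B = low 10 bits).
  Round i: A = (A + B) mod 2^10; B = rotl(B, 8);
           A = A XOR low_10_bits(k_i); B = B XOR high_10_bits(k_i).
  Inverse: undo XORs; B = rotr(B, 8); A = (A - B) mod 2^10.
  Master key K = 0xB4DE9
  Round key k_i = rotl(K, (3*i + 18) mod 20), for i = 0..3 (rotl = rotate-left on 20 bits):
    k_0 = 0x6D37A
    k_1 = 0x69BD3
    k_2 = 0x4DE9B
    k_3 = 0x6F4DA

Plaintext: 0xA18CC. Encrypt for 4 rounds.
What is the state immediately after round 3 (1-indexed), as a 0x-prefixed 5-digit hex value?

0xF6286

s_0 = plaintext = 0xA18CC
s_1 = Round(s_0, k_0) = 0x0A187
s_2 = Round(s_1, k_1) = 0x9F2C7
s_3 = Round(s_2, k_2) = 0xF6286
s_4 = Round(s_3, k_3) = 0xA131C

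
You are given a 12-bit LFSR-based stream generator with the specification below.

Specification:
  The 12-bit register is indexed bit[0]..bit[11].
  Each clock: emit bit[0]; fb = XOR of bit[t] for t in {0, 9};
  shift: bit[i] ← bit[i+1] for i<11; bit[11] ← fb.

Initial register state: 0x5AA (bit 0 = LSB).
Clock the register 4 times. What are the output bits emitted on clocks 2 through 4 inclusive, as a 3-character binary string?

101

reg_0 = 0x5AA
clock 1: out=0, reg = 0x2D5
clock 2: out=1, reg = 0x16A
clock 3: out=0, reg = 0x0B5
clock 4: out=1, reg = 0x85A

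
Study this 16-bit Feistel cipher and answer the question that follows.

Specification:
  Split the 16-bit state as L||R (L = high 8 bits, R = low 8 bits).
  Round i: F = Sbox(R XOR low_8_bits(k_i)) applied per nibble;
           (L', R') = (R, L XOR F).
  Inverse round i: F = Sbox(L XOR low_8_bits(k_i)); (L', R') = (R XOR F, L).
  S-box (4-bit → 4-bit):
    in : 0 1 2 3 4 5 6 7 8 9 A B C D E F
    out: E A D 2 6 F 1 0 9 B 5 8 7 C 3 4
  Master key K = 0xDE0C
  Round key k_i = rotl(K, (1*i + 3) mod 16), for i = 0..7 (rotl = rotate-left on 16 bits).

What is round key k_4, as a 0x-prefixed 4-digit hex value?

0x066F

K = 0xDE0C
k_0 = rotl(K, (1*0+3) mod 16) = rotl(K, 3) = 0xF066
k_1 = rotl(K, (1*1+3) mod 16) = rotl(K, 4) = 0xE0CD
k_2 = rotl(K, (1*2+3) mod 16) = rotl(K, 5) = 0xC19B
k_3 = rotl(K, (1*3+3) mod 16) = rotl(K, 6) = 0x8337
k_4 = rotl(K, (1*4+3) mod 16) = rotl(K, 7) = 0x066F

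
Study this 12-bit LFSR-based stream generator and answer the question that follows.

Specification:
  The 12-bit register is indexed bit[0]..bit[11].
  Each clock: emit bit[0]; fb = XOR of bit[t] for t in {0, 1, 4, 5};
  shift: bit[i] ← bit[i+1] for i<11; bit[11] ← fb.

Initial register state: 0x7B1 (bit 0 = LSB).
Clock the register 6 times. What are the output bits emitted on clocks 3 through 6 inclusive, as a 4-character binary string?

reg_0 = 0x7B1
clock 1: out=1, reg = 0xBD8
clock 2: out=0, reg = 0xDEC
clock 3: out=0, reg = 0xEF6
clock 4: out=0, reg = 0xF7B
clock 5: out=1, reg = 0x7BD
clock 6: out=1, reg = 0xBDE

0011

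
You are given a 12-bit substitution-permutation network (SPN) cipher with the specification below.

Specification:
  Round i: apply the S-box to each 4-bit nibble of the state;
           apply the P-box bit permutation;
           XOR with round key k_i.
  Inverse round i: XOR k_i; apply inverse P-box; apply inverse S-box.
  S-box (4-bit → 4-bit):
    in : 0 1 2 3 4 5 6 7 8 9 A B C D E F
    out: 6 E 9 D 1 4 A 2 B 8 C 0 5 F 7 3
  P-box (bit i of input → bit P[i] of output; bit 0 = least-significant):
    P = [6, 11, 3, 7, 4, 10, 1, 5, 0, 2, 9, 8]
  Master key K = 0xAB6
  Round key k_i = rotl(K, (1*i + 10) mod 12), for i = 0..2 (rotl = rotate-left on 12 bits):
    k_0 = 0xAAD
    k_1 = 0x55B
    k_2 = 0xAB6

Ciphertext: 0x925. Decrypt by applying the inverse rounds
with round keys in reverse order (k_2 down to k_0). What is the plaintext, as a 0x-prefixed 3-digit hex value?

s_0 = ciphertext = 0x925
s_1 = InvRound(s_0, k_2) = 0x3C9
s_2 = InvRound(s_1, k_1) = 0x5E9
s_3 = InvRound(s_2, k_0) = 0x17F

0x17F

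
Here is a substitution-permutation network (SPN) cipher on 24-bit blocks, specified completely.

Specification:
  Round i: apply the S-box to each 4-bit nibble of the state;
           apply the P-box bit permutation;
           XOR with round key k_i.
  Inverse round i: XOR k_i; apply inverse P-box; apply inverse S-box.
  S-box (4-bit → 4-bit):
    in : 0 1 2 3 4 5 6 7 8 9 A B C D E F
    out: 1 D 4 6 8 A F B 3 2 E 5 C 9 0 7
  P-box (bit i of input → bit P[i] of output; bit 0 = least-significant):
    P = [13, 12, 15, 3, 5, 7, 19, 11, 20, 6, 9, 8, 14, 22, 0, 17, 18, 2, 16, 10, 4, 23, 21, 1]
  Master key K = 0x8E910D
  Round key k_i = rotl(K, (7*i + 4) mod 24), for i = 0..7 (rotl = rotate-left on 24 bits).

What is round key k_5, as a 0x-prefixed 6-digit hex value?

K = 0x8E910D
k_0 = rotl(K, (7*0+4) mod 24) = rotl(K, 4) = 0xE910D8
k_1 = rotl(K, (7*1+4) mod 24) = rotl(K, 11) = 0x886C74
k_2 = rotl(K, (7*2+4) mod 24) = rotl(K, 18) = 0x363A44
k_3 = rotl(K, (7*3+4) mod 24) = rotl(K, 1) = 0x1D221B
k_4 = rotl(K, (7*4+4) mod 24) = rotl(K, 8) = 0x910D8E
k_5 = rotl(K, (7*5+4) mod 24) = rotl(K, 15) = 0x86C748

0x86C748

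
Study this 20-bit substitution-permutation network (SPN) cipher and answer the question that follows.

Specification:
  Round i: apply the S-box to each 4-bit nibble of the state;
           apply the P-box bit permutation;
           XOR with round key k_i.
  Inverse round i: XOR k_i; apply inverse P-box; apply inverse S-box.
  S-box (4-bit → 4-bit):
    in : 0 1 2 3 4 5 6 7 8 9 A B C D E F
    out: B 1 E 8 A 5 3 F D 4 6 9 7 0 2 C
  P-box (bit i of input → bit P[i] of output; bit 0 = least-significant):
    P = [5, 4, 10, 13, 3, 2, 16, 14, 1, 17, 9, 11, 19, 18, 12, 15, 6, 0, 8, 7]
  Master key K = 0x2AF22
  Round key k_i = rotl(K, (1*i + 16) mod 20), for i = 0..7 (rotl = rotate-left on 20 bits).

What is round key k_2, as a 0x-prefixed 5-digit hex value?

K = 0x2AF22
k_0 = rotl(K, (1*0+16) mod 20) = rotl(K, 16) = 0x22AF2
k_1 = rotl(K, (1*1+16) mod 20) = rotl(K, 17) = 0x455E4
k_2 = rotl(K, (1*2+16) mod 20) = rotl(K, 18) = 0x8ABC8

0x8ABC8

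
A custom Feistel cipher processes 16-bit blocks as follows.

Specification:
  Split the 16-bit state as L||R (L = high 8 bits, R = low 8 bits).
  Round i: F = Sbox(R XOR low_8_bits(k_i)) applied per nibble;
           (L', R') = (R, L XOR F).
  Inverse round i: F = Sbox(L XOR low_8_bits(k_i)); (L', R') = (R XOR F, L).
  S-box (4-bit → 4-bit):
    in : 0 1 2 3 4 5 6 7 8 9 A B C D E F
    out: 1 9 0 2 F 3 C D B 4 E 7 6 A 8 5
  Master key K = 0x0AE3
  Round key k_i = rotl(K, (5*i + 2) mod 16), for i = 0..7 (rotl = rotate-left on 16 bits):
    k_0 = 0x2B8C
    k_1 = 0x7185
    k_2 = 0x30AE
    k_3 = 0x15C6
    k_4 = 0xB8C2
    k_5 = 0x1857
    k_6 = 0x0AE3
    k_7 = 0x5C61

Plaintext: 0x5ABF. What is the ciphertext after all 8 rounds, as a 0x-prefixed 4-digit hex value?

s_0 = plaintext = 0x5ABF
s_1 = Round(s_0, k_0) = 0xBF78
s_2 = Round(s_1, k_1) = 0x78E5
s_3 = Round(s_2, k_2) = 0xE58F
s_4 = Round(s_3, k_3) = 0x8F11
s_5 = Round(s_4, k_4) = 0x112D
s_6 = Round(s_5, k_5) = 0x2DCF
s_7 = Round(s_6, k_6) = 0xCF2B
s_8 = Round(s_7, k_7) = 0x2B31

0x2B31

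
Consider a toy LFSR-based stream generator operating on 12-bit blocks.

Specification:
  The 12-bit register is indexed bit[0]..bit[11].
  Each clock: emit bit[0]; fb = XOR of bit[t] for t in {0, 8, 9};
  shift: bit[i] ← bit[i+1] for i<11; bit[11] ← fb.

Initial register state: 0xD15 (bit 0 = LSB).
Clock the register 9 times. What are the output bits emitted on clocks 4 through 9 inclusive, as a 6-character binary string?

reg_0 = 0xD15
clock 1: out=1, reg = 0x68A
clock 2: out=0, reg = 0xB45
clock 3: out=1, reg = 0xDA2
clock 4: out=0, reg = 0xED1
clock 5: out=1, reg = 0x768
clock 6: out=0, reg = 0x3B4
clock 7: out=0, reg = 0x1DA
clock 8: out=0, reg = 0x8ED
clock 9: out=1, reg = 0xC76

010001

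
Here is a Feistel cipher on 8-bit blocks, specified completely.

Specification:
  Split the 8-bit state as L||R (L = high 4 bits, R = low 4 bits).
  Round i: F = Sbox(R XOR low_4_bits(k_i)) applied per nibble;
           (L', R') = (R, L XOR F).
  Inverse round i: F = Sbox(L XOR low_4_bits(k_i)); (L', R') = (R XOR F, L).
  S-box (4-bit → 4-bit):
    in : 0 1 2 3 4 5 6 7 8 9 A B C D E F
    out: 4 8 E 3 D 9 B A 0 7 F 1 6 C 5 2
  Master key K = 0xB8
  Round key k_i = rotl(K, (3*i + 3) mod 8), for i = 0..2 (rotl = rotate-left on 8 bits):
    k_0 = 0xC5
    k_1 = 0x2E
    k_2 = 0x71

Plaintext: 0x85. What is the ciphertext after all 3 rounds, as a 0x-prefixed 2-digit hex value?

s_0 = plaintext = 0x85
s_1 = Round(s_0, k_0) = 0x5C
s_2 = Round(s_1, k_1) = 0xCB
s_3 = Round(s_2, k_2) = 0xB3

0xB3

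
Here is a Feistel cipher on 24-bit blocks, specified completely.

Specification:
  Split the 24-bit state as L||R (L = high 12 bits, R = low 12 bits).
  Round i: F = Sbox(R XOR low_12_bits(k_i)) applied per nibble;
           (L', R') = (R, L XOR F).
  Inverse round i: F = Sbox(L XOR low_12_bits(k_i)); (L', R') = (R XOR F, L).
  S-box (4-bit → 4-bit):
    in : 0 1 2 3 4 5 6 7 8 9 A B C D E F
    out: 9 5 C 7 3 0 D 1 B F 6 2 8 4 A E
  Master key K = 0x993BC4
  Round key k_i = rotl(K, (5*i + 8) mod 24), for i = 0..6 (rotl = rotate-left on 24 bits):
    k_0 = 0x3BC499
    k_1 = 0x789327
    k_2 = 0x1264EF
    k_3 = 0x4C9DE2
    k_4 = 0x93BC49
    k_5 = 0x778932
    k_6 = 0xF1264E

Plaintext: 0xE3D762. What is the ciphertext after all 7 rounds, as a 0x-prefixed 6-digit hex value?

s_0 = plaintext = 0xE3D762
s_1 = Round(s_0, k_0) = 0x7629DF
s_2 = Round(s_1, k_1) = 0x9DF189
s_3 = Round(s_2, k_2) = 0x189902
s_4 = Round(s_3, k_3) = 0x902220
s_5 = Round(s_4, k_4) = 0x2203DD
s_6 = Round(s_5, k_5) = 0x3DD48E
s_7 = Round(s_6, k_6) = 0x48EF54

0x48EF54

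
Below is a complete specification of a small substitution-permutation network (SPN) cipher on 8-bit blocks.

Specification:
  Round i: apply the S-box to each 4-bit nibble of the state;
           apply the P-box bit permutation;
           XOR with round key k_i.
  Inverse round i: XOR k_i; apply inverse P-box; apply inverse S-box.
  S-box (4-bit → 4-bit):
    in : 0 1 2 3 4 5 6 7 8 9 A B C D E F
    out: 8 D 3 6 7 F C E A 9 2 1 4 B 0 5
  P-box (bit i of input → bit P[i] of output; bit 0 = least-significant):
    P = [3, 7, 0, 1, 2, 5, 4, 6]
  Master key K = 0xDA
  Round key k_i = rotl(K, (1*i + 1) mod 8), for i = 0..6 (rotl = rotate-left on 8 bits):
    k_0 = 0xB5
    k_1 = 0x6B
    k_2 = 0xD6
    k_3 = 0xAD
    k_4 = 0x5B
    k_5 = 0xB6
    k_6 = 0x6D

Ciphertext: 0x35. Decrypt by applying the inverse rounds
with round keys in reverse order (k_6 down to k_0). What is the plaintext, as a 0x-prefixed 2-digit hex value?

s_0 = ciphertext = 0x35
s_1 = InvRound(s_0, k_6) = 0x6B
s_2 = InvRound(s_1, k_5) = 0x14
s_3 = InvRound(s_2, k_4) = 0x91
s_4 = InvRound(s_3, k_3) = 0x4B
s_5 = InvRound(s_4, k_2) = 0xF4
s_6 = InvRound(s_5, k_1) = 0xF5
s_7 = InvRound(s_6, k_0) = 0x0E

0x0E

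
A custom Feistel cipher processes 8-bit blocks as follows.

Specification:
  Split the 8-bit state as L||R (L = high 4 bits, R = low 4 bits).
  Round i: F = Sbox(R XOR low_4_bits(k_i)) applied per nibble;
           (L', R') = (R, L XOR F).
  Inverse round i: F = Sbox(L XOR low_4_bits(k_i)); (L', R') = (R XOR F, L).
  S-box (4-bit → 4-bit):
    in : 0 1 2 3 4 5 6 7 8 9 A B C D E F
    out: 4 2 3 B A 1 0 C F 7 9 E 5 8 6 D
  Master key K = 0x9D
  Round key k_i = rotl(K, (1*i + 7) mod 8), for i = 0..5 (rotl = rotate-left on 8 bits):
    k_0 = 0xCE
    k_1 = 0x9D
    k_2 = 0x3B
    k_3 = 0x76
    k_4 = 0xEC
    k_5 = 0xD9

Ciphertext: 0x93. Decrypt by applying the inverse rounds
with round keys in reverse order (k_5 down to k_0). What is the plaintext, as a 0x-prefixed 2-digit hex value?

0x70

s_0 = ciphertext = 0x93
s_1 = InvRound(s_0, k_5) = 0x79
s_2 = InvRound(s_1, k_4) = 0x77
s_3 = InvRound(s_2, k_3) = 0x57
s_4 = InvRound(s_3, k_2) = 0x15
s_5 = InvRound(s_4, k_1) = 0x01
s_6 = InvRound(s_5, k_0) = 0x70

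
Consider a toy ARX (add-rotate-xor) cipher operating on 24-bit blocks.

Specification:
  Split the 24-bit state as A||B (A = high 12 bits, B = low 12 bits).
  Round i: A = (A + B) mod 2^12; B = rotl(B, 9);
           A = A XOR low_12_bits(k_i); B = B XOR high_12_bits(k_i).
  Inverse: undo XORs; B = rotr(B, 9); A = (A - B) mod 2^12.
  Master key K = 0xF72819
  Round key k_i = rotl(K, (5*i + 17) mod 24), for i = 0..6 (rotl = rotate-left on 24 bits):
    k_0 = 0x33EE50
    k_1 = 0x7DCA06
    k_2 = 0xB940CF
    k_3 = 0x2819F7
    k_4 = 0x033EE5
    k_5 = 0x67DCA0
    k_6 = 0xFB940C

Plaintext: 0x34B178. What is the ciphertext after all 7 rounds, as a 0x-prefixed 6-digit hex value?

0xBB4A9C

s_0 = plaintext = 0x34B178
s_1 = Round(s_0, k_0) = 0xA93311
s_2 = Round(s_1, k_1) = 0x7A25BE
s_3 = Round(s_2, k_2) = 0xDAF723
s_4 = Round(s_3, k_3) = 0xD25465
s_5 = Round(s_4, k_4) = 0xF6FABF
s_6 = Round(s_5, k_5) = 0x68E92A
s_7 = Round(s_6, k_6) = 0xBB4A9C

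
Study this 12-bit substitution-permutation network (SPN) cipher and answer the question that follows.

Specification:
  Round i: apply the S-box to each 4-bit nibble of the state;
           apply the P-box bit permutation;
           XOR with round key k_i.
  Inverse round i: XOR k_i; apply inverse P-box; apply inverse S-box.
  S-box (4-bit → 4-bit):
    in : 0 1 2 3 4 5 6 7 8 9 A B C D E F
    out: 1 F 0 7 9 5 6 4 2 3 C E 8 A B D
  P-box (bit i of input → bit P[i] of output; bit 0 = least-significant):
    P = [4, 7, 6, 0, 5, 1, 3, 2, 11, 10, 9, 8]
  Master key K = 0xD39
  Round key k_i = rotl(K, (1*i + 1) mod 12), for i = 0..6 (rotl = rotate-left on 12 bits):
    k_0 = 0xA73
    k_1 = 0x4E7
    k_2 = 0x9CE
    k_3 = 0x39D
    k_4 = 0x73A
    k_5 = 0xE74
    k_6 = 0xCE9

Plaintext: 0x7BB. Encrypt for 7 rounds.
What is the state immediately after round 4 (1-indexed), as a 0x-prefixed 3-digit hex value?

0xC17

s_0 = plaintext = 0x7BB
s_1 = Round(s_0, k_0) = 0x8BC
s_2 = Round(s_1, k_1) = 0x0E8
s_3 = Round(s_2, k_2) = 0x168
s_4 = Round(s_3, k_3) = 0xC17
s_5 = Round(s_4, k_4) = 0x654
s_6 = Round(s_5, k_5) = 0x84D
s_7 = Round(s_6, k_6) = 0x84C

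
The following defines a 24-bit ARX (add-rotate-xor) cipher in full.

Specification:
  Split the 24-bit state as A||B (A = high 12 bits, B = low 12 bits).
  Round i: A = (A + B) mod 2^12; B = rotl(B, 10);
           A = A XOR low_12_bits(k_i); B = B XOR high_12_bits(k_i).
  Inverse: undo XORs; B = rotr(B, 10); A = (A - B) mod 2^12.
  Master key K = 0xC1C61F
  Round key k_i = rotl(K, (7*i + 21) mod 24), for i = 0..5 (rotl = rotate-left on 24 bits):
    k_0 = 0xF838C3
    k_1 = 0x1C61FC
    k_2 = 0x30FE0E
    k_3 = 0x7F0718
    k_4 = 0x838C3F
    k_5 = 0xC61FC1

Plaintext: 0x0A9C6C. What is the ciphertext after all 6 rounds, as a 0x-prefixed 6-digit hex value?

0x6B73DE

s_0 = plaintext = 0x0A9C6C
s_1 = Round(s_0, k_0) = 0x5D6C98
s_2 = Round(s_1, k_1) = 0x3922E0
s_3 = Round(s_2, k_2) = 0x87C3B7
s_4 = Round(s_3, k_3) = 0xB2BB1D
s_5 = Round(s_4, k_4) = 0xA77EFF
s_6 = Round(s_5, k_5) = 0x6B73DE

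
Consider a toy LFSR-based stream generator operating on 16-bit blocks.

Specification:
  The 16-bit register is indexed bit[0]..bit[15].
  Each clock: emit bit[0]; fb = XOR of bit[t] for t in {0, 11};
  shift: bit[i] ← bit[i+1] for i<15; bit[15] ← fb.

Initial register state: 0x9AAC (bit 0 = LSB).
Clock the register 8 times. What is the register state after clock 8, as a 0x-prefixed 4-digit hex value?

0x5F9A

reg_0 = 0x9AAC
clock 1: out=0, reg = 0xCD56
clock 2: out=0, reg = 0xE6AB
clock 3: out=1, reg = 0xF355
clock 4: out=1, reg = 0xF9AA
clock 5: out=0, reg = 0xFCD5
clock 6: out=1, reg = 0x7E6A
clock 7: out=0, reg = 0xBF35
clock 8: out=1, reg = 0x5F9A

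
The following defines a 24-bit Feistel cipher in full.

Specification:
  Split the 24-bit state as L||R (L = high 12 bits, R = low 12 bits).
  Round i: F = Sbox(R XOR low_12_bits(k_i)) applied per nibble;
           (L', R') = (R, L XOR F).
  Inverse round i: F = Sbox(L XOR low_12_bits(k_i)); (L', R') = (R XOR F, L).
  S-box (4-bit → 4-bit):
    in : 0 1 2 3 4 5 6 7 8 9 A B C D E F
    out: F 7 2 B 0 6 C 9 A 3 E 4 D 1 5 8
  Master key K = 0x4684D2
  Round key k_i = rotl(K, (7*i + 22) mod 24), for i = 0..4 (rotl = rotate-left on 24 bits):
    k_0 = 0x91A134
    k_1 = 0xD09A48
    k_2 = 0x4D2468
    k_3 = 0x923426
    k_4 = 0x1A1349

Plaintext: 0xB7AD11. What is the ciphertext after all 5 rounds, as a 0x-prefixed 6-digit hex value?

0x2C210B

s_0 = plaintext = 0xB7AD11
s_1 = Round(s_0, k_0) = 0xD1165C
s_2 = Round(s_1, k_1) = 0x65C061
s_3 = Round(s_2, k_2) = 0x0616AF
s_4 = Round(s_3, k_3) = 0x6AF2C2
s_5 = Round(s_4, k_4) = 0x2C210B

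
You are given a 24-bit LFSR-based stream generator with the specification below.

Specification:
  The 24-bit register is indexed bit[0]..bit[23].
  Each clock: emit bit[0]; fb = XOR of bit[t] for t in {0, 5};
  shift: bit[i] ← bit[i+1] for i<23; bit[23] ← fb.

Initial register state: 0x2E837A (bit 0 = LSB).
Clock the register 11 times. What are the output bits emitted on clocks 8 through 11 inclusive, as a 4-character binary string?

0110

reg_0 = 0x2E837A
clock 1: out=0, reg = 0x9741BD
clock 2: out=1, reg = 0x4BA0DE
clock 3: out=0, reg = 0x25D06F
clock 4: out=1, reg = 0x12E837
clock 5: out=1, reg = 0x09741B
clock 6: out=1, reg = 0x84BA0D
clock 7: out=1, reg = 0xC25D06
clock 8: out=0, reg = 0x612E83
clock 9: out=1, reg = 0xB09741
clock 10: out=1, reg = 0xD84BA0
clock 11: out=0, reg = 0xEC25D0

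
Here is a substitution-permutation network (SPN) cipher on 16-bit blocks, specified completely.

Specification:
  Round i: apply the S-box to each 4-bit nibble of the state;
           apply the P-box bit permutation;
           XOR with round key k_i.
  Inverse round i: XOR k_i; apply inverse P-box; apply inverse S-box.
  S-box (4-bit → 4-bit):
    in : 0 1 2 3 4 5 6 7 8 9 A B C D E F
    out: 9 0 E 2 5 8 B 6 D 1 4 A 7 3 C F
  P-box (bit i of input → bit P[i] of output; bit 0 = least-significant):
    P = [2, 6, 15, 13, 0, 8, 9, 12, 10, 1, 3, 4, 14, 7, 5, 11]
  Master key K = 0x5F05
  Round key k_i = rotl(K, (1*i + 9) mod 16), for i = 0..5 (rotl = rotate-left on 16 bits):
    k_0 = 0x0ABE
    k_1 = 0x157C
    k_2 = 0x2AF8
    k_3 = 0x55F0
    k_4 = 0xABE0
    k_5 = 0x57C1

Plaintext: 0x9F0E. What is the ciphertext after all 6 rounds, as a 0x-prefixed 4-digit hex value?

0x4CB3

s_0 = plaintext = 0x9F0E
s_1 = Round(s_0, k_0) = 0xFEA5
s_2 = Round(s_1, k_1) = 0x7FC4
s_3 = Round(s_2, k_2) = 0xAD47
s_4 = Round(s_3, k_3) = 0xD393
s_5 = Round(s_4, k_4) = 0xEB23
s_6 = Round(s_5, k_5) = 0x4CB3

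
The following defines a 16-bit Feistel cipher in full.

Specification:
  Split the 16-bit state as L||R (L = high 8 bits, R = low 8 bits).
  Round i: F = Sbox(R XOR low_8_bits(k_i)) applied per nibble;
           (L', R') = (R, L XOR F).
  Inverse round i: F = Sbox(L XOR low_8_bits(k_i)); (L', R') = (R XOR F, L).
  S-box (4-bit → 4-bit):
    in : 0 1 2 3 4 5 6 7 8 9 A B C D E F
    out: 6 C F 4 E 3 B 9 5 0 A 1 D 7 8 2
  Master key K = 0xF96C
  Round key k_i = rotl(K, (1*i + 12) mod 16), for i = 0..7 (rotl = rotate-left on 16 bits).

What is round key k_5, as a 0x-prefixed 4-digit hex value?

0xF2D9

K = 0xF96C
k_0 = rotl(K, (1*0+12) mod 16) = rotl(K, 12) = 0xCF96
k_1 = rotl(K, (1*1+12) mod 16) = rotl(K, 13) = 0x9F2D
k_2 = rotl(K, (1*2+12) mod 16) = rotl(K, 14) = 0x3E5B
k_3 = rotl(K, (1*3+12) mod 16) = rotl(K, 15) = 0x7CB6
k_4 = rotl(K, (1*4+12) mod 16) = rotl(K, 0) = 0xF96C
k_5 = rotl(K, (1*5+12) mod 16) = rotl(K, 1) = 0xF2D9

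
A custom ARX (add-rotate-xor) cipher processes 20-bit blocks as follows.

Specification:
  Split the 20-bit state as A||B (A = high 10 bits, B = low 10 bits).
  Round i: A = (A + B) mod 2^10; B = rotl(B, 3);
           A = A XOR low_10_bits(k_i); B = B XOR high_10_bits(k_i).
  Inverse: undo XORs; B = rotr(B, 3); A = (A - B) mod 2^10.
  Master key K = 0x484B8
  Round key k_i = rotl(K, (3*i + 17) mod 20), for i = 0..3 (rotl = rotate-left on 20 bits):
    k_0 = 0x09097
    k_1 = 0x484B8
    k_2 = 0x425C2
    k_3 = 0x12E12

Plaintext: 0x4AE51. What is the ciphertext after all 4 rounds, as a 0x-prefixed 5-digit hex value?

0xD9107

s_0 = plaintext = 0x4AE51
s_1 = Round(s_0, k_0) = 0xFAEA8
s_2 = Round(s_1, k_1) = 0x8AC64
s_3 = Round(s_2, k_2) = 0xD3629
s_4 = Round(s_3, k_3) = 0xD9107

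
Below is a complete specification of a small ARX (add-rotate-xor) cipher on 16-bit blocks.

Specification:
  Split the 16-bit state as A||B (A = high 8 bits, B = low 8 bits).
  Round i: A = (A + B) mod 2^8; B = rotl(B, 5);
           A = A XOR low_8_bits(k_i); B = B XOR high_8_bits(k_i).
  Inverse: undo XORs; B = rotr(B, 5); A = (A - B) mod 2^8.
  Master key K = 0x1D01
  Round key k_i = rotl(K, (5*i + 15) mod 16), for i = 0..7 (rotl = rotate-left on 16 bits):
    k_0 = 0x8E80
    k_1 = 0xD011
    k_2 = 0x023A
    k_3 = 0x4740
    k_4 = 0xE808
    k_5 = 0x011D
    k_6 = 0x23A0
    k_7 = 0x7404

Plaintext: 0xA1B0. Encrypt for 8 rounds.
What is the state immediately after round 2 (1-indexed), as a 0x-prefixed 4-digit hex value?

0x78C3

s_0 = plaintext = 0xA1B0
s_1 = Round(s_0, k_0) = 0xD198
s_2 = Round(s_1, k_1) = 0x78C3
s_3 = Round(s_2, k_2) = 0x017A
s_4 = Round(s_3, k_3) = 0x3B08
s_5 = Round(s_4, k_4) = 0x4BE9
s_6 = Round(s_5, k_5) = 0x293C
s_7 = Round(s_6, k_6) = 0xC5A4
s_8 = Round(s_7, k_7) = 0x6DE0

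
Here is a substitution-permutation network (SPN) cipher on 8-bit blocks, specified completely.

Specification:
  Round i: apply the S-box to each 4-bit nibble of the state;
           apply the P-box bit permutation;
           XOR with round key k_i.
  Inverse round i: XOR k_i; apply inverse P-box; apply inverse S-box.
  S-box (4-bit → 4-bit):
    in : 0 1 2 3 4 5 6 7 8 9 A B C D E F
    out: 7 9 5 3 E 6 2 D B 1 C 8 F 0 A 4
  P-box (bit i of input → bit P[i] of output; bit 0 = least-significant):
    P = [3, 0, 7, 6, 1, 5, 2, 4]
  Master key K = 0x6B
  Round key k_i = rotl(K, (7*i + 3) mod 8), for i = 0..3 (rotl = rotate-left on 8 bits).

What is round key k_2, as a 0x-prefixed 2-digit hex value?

0xD6

K = 0x6B
k_0 = rotl(K, (7*0+3) mod 8) = rotl(K, 3) = 0x5B
k_1 = rotl(K, (7*1+3) mod 8) = rotl(K, 2) = 0xAD
k_2 = rotl(K, (7*2+3) mod 8) = rotl(K, 1) = 0xD6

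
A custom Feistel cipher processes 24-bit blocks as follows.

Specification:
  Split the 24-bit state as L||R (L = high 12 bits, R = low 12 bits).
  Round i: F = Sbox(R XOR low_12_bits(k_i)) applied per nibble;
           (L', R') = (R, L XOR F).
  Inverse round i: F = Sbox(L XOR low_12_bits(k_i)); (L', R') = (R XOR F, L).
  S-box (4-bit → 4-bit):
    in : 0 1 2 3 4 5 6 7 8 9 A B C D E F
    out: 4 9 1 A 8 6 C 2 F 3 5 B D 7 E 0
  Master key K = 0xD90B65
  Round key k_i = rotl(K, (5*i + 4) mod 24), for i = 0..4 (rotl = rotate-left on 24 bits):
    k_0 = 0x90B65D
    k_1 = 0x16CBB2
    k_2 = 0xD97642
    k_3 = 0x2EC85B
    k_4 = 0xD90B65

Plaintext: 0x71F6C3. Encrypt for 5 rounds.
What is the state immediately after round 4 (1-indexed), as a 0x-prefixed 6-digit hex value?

s_0 = plaintext = 0x71F6C3
s_1 = Round(s_0, k_0) = 0x6C3321
s_2 = Round(s_1, k_1) = 0x3219F9
s_3 = Round(s_2, k_2) = 0x9F939A
s_4 = Round(s_3, k_3) = 0x39A220
s_5 = Round(s_4, k_4) = 0x22001C

0x39A220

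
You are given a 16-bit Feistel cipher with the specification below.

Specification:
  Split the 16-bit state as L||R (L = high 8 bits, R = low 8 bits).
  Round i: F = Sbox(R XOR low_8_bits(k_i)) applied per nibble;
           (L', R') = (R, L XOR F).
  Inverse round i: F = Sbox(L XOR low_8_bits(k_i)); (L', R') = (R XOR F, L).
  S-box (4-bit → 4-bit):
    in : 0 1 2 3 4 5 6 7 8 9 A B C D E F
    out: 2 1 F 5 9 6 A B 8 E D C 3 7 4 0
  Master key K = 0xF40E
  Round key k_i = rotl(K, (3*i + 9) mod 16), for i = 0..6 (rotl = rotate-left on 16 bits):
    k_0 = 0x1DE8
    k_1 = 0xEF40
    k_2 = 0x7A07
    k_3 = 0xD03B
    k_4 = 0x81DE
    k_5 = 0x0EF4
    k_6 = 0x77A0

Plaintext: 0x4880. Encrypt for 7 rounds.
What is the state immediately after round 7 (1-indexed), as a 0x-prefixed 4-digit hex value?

0xD1AB

s_0 = plaintext = 0x4880
s_1 = Round(s_0, k_0) = 0x80E0
s_2 = Round(s_1, k_1) = 0xE052
s_3 = Round(s_2, k_2) = 0x5286
s_4 = Round(s_3, k_3) = 0x8695
s_5 = Round(s_4, k_4) = 0x951A
s_6 = Round(s_5, k_5) = 0x1AD1
s_7 = Round(s_6, k_6) = 0xD1AB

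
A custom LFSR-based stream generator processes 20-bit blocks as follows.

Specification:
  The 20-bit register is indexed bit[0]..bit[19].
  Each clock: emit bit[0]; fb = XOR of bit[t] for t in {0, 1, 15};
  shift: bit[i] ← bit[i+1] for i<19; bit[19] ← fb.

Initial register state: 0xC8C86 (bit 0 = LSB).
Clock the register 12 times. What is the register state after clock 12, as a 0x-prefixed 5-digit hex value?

0x15CC8

reg_0 = 0xC8C86
clock 1: out=0, reg = 0x64643
clock 2: out=1, reg = 0x32321
clock 3: out=1, reg = 0x99190
clock 4: out=0, reg = 0xCC8C8
clock 5: out=0, reg = 0xE6464
clock 6: out=0, reg = 0x73232
clock 7: out=0, reg = 0xB9919
clock 8: out=1, reg = 0x5CC8C
clock 9: out=0, reg = 0xAE646
clock 10: out=0, reg = 0x57323
clock 11: out=1, reg = 0x2B991
clock 12: out=1, reg = 0x15CC8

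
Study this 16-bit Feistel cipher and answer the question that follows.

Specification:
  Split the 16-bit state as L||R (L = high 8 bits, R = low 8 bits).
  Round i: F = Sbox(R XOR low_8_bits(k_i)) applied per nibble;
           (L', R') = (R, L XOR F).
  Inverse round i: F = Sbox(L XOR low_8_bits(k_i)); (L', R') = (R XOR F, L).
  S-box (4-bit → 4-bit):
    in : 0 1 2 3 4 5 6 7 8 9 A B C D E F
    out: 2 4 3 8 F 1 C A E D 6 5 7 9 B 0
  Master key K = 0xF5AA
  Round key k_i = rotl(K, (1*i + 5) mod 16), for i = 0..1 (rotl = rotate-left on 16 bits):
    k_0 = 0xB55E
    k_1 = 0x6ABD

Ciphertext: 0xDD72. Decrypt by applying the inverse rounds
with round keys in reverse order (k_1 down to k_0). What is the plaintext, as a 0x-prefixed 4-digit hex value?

s_0 = ciphertext = 0xDD72
s_1 = InvRound(s_0, k_1) = 0xB0DD
s_2 = InvRound(s_1, k_0) = 0x66B0

0x66B0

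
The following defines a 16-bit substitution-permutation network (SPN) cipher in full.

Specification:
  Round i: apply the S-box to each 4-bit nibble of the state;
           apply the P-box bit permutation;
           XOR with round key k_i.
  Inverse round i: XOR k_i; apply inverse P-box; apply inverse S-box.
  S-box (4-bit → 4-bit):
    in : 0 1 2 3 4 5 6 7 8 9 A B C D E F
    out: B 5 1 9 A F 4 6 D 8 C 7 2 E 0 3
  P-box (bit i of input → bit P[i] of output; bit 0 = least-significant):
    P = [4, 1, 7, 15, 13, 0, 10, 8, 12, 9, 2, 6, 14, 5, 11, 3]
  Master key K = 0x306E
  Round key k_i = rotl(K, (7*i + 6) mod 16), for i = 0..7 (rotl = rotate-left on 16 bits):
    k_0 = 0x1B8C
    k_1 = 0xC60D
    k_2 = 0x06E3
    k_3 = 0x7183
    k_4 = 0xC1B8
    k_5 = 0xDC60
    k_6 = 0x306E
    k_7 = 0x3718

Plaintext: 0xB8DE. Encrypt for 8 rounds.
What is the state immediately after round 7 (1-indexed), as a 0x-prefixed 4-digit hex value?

0xD7E4

s_0 = plaintext = 0xB8DE
s_1 = Round(s_0, k_0) = 0x46E9
s_2 = Round(s_1, k_1) = 0x4621
s_3 = Round(s_2, k_2) = 0x265F
s_4 = Round(s_3, k_3) = 0x1494
s_5 = Round(s_4, k_4) = 0x0AFA
s_6 = Round(s_5, k_5) = 0x3C8D
s_7 = Round(s_6, k_6) = 0xD7E4
s_8 = Round(s_7, k_7) = 0xBD36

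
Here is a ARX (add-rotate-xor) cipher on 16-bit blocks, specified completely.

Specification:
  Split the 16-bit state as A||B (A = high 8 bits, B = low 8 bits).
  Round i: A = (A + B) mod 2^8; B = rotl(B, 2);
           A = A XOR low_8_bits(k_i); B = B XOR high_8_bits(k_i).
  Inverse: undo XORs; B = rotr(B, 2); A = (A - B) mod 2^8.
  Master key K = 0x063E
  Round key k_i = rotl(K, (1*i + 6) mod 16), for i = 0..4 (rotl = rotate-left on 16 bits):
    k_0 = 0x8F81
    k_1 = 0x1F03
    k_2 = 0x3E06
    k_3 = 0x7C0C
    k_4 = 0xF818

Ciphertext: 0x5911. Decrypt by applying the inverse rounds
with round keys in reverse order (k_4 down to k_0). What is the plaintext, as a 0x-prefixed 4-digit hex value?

s_0 = ciphertext = 0x5911
s_1 = InvRound(s_0, k_4) = 0xC77A
s_2 = InvRound(s_1, k_3) = 0x4A81
s_3 = InvRound(s_2, k_2) = 0x5DEF
s_4 = InvRound(s_3, k_1) = 0x223C
s_5 = InvRound(s_4, k_0) = 0xB7EC

0xB7EC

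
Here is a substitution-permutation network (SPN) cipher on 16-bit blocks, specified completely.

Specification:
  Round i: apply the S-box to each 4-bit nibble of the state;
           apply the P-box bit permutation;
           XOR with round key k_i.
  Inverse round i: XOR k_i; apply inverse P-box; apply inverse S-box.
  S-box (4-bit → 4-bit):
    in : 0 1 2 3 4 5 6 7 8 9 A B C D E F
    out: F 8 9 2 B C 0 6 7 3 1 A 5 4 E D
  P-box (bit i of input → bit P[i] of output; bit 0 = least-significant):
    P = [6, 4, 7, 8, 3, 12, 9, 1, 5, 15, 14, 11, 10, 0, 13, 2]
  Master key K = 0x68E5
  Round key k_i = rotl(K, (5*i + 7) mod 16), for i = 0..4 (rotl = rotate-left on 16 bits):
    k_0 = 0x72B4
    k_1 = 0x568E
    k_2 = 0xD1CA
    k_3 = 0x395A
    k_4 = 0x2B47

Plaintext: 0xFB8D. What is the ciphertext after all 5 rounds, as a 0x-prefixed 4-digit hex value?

0x0D0F

s_0 = plaintext = 0xFB8D
s_1 = Round(s_0, k_0) = 0xCC38
s_2 = Round(s_1, k_1) = 0x227E
s_3 = Round(s_2, k_2) = 0xCE7E
s_4 = Round(s_3, k_3) = 0xC6CA
s_5 = Round(s_4, k_4) = 0x0D0F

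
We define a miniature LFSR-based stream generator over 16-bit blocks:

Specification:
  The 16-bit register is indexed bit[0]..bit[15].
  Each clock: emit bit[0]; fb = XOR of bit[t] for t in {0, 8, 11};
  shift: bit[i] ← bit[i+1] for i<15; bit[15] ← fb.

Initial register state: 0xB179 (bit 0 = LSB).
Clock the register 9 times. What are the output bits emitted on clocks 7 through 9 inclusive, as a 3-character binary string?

reg_0 = 0xB179
clock 1: out=1, reg = 0x58BC
clock 2: out=0, reg = 0xAC5E
clock 3: out=0, reg = 0xD62F
clock 4: out=1, reg = 0xEB17
clock 5: out=1, reg = 0xF58B
clock 6: out=1, reg = 0x7AC5
clock 7: out=1, reg = 0x3D62
clock 8: out=0, reg = 0x1EB1
clock 9: out=1, reg = 0x0F58

101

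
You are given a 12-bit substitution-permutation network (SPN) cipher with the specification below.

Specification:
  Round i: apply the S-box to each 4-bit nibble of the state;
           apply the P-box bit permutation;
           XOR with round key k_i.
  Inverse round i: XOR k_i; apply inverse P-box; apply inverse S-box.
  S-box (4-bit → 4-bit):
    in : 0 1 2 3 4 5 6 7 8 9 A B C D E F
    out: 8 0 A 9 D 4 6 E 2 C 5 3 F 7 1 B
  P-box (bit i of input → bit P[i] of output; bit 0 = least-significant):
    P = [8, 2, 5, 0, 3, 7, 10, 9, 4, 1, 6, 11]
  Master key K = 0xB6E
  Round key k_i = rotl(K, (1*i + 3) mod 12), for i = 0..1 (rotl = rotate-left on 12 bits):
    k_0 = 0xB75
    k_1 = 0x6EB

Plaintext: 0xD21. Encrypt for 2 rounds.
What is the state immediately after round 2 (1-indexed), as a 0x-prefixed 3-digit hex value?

0xA86

s_0 = plaintext = 0xD21
s_1 = Round(s_0, k_0) = 0x9A7
s_2 = Round(s_1, k_1) = 0xA86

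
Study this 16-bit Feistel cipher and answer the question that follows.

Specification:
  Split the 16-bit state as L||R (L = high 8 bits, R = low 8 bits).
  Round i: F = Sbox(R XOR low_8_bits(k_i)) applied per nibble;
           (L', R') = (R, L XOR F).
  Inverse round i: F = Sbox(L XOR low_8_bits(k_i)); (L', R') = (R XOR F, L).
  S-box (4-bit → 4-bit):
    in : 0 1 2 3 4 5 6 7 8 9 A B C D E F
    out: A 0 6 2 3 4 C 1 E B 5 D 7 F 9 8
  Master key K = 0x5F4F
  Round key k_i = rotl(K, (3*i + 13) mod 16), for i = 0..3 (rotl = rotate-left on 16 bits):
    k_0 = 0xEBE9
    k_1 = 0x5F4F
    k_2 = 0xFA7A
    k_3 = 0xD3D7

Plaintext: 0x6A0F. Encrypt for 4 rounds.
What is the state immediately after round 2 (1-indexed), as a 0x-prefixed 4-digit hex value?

0xF6D4

s_0 = plaintext = 0x6A0F
s_1 = Round(s_0, k_0) = 0x0FF6
s_2 = Round(s_1, k_1) = 0xF6D4
s_3 = Round(s_2, k_2) = 0xD4AF
s_4 = Round(s_3, k_3) = 0xAFCA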